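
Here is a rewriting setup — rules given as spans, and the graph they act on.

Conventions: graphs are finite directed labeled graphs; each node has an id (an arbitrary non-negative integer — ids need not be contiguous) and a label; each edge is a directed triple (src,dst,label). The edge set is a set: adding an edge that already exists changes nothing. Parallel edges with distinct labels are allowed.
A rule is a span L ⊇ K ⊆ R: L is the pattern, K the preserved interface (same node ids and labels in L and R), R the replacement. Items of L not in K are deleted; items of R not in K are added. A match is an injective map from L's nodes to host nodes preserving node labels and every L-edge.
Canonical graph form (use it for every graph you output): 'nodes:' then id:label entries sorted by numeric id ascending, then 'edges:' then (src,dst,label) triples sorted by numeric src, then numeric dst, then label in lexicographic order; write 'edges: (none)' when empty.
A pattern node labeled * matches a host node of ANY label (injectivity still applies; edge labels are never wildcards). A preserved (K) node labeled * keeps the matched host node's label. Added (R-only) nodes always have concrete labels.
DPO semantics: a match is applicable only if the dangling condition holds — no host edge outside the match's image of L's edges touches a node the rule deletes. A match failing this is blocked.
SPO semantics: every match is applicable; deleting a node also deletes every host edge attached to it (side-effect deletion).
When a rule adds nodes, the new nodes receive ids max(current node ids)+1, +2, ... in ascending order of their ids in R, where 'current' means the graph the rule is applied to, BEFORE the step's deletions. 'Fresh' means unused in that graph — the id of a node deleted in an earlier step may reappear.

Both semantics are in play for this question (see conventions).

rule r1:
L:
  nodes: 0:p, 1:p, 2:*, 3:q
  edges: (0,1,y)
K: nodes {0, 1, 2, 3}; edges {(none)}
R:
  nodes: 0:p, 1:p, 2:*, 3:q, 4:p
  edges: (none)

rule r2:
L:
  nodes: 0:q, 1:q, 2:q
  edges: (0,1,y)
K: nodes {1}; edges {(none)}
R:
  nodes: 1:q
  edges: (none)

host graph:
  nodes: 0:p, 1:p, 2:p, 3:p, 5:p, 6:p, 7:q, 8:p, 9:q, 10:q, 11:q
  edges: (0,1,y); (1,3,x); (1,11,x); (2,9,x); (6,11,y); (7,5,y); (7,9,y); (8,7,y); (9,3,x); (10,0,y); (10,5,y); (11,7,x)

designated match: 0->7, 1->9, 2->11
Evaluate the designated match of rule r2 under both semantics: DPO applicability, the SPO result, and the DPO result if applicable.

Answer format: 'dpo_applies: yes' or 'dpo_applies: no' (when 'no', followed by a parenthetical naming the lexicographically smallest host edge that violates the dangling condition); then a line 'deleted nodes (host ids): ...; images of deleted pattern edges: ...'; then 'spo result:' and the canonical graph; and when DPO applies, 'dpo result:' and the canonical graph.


dpo_applies: no
(the rule deletes node 11, which keeps host edge (1,11,x) outside the match image — the dangling condition fails, DPO blocks; SPO proceeds and side-deletes such edges)
deleted nodes (host ids): 7, 11; images of deleted pattern edges: (7,9,y)
spo result:
nodes: 0:p, 1:p, 2:p, 3:p, 5:p, 6:p, 8:p, 9:q, 10:q
edges: (0,1,y); (1,3,x); (2,9,x); (9,3,x); (10,0,y); (10,5,y)


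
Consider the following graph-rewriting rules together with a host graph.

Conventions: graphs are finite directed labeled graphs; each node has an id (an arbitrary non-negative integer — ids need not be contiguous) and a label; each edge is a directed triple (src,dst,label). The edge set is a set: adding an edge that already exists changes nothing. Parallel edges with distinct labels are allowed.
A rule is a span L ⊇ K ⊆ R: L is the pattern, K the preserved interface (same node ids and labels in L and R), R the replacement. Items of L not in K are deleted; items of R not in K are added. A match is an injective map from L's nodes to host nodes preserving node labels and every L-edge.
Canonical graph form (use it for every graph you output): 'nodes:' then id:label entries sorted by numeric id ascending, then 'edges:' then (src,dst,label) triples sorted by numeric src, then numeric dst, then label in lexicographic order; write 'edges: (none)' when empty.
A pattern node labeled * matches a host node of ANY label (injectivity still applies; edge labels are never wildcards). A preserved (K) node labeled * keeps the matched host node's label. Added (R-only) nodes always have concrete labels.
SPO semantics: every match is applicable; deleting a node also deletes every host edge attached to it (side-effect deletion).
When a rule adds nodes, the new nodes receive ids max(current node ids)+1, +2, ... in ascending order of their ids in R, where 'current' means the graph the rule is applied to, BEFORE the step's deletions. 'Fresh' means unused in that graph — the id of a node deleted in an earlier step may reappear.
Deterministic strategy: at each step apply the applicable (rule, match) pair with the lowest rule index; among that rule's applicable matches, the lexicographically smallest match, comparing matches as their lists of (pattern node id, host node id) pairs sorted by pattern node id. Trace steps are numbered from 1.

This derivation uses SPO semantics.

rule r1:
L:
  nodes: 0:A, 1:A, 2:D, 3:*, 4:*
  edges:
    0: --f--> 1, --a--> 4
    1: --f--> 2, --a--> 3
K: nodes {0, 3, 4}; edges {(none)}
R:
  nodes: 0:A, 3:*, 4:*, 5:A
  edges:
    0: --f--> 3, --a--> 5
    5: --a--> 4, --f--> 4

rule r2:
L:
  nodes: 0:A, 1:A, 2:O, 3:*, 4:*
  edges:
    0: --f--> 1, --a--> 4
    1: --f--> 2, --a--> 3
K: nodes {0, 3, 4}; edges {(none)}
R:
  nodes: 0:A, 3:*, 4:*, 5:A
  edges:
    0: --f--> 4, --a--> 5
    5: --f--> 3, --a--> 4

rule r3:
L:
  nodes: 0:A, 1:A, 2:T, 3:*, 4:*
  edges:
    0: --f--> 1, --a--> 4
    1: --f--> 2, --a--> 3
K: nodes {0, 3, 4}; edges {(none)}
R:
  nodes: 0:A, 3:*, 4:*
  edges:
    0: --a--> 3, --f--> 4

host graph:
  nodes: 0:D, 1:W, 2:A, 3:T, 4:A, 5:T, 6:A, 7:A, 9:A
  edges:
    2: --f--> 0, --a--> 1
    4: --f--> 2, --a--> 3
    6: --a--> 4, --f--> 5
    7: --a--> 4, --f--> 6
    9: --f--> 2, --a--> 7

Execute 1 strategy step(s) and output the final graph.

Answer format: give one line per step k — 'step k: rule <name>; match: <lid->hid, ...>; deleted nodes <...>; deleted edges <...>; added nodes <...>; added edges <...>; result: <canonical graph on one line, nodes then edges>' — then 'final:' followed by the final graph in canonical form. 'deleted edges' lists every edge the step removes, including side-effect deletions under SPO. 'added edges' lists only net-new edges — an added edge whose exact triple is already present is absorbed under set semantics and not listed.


step 1: rule r1; match: 0->4, 1->2, 2->0, 3->1, 4->3; deleted nodes 0, 2; deleted edges (2,0,f); (2,1,a); (4,2,f); (4,3,a); (9,2,f); added nodes 10; added edges (4,1,f); (4,10,a); (10,3,a); (10,3,f); result: nodes: 1:W, 3:T, 4:A, 5:T, 6:A, 7:A, 9:A, 10:A edges: (4,1,f); (4,10,a); (6,4,a); (6,5,f); (7,4,a); (7,6,f); (9,7,a); (10,3,a); (10,3,f)
final:
nodes: 1:W, 3:T, 4:A, 5:T, 6:A, 7:A, 9:A, 10:A
edges: (4,1,f); (4,10,a); (6,4,a); (6,5,f); (7,4,a); (7,6,f); (9,7,a); (10,3,a); (10,3,f)


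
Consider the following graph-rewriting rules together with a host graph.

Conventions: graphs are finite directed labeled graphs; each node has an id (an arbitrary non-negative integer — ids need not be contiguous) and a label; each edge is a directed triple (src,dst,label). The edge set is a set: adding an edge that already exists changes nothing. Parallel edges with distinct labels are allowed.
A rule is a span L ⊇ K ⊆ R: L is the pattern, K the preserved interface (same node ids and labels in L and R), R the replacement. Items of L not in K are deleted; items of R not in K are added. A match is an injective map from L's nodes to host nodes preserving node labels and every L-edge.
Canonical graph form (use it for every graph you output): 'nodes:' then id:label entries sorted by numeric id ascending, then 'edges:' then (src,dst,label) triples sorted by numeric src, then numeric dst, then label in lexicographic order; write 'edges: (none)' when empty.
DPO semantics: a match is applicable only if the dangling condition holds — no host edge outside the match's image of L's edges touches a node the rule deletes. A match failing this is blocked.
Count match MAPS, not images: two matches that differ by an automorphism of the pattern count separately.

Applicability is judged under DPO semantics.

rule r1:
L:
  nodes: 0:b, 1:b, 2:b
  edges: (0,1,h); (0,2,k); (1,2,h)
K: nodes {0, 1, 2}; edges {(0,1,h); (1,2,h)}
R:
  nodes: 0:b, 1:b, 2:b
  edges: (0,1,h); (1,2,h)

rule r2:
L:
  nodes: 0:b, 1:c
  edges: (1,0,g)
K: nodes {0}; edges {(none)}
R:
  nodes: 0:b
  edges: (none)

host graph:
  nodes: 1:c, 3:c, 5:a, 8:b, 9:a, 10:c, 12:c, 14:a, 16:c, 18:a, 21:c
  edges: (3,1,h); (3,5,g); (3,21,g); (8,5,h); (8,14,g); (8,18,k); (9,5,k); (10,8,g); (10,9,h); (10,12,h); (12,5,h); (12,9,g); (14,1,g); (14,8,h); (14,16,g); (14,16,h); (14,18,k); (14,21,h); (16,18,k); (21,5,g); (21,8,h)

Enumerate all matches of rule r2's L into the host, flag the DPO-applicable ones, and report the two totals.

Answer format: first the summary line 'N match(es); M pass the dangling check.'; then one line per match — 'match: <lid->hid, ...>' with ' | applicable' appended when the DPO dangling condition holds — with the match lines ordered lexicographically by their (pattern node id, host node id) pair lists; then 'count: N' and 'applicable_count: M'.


1 match(es); 0 pass the dangling check.
match: 0->8, 1->10
count: 1
applicable_count: 0


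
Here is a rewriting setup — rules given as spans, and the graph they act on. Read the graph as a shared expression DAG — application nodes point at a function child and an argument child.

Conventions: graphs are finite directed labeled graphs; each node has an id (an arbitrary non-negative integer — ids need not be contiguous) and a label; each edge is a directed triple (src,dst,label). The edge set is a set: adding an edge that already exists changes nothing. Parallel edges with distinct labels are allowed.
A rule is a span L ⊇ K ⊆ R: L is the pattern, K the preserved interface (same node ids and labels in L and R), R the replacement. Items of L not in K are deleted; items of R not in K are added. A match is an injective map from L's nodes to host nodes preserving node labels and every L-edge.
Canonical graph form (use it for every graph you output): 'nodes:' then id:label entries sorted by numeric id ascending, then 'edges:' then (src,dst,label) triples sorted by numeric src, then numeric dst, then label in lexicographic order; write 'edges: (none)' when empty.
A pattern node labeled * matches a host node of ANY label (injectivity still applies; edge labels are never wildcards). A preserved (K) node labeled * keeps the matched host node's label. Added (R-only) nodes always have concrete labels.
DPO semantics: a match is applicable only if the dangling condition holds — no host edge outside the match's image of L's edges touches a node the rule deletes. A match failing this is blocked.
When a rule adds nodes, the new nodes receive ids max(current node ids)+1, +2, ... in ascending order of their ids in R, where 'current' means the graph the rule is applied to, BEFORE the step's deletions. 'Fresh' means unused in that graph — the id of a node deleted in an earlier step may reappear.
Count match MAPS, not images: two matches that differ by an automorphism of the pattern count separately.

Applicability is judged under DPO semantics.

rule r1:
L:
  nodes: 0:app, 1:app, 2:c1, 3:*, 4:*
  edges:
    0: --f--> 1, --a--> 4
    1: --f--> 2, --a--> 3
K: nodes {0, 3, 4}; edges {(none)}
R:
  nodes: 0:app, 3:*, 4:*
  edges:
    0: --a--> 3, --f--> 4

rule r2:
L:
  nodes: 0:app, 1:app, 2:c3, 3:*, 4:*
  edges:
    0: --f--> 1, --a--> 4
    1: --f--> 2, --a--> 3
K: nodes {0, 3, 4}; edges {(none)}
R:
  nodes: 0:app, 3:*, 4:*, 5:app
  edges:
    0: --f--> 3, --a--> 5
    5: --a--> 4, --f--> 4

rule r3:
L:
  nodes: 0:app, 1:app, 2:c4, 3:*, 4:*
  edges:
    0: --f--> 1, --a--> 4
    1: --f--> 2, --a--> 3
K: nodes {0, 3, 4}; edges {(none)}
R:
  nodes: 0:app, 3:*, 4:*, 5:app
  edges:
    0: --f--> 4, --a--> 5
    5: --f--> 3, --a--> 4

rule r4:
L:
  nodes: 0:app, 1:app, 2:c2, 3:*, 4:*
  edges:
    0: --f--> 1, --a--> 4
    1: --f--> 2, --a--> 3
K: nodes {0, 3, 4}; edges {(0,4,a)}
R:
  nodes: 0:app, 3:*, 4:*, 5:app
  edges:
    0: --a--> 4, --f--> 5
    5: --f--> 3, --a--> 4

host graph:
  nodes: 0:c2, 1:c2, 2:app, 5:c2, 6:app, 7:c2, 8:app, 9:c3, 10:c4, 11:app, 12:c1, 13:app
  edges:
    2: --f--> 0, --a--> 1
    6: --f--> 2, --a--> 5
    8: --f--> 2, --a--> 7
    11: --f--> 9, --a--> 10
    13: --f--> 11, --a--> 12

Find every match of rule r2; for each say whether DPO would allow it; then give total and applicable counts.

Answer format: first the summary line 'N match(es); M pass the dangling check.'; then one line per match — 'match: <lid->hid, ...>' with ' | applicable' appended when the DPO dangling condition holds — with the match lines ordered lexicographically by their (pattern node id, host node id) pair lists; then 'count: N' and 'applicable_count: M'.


1 match(es); 1 pass the dangling check.
match: 0->13, 1->11, 2->9, 3->10, 4->12 | applicable
count: 1
applicable_count: 1


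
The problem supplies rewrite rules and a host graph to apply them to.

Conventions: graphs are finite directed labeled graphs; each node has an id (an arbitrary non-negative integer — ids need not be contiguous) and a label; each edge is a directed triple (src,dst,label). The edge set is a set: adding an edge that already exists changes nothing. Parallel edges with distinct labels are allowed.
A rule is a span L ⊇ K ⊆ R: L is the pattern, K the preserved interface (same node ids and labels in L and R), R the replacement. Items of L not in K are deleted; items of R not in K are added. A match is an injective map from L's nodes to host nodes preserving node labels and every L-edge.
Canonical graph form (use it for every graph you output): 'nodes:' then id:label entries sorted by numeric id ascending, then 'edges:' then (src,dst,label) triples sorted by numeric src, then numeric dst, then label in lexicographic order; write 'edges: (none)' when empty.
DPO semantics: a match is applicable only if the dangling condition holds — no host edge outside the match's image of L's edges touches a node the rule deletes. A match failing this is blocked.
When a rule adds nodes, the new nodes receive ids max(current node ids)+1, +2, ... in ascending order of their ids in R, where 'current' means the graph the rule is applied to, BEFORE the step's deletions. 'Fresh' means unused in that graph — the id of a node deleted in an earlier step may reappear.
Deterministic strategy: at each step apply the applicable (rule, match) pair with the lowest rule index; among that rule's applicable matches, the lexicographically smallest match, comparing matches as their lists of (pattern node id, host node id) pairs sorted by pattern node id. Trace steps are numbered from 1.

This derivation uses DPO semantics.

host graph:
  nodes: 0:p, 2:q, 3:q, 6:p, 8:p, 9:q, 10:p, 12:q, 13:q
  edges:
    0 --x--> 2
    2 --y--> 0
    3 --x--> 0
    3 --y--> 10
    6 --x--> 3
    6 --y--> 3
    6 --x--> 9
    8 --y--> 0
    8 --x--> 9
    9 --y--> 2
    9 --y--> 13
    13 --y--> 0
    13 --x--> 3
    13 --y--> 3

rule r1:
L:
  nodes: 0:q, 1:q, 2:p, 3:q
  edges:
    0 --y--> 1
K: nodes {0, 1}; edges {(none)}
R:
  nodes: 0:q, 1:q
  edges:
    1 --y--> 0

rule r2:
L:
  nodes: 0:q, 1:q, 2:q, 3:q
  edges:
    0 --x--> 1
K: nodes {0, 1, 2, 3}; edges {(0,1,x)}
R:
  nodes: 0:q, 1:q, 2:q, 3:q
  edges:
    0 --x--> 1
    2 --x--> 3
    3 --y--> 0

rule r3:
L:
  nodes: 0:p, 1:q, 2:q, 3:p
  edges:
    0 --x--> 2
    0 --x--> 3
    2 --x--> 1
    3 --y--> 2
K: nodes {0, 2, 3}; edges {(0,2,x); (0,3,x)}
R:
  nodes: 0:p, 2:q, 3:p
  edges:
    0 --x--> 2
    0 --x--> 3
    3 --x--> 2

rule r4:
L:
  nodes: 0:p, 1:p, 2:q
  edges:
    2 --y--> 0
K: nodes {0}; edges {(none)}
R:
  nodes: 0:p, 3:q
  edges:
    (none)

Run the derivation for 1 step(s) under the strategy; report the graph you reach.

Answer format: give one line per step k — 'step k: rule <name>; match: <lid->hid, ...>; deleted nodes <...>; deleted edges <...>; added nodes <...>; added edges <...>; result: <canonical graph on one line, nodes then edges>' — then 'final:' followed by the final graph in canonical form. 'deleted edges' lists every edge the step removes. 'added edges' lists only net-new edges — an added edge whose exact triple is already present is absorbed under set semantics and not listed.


step 1: rule r2; match: 0->13, 1->3, 2->2, 3->9; deleted nodes (none); deleted edges (none); added nodes (none); added edges (2,9,x); result: nodes: 0:p, 2:q, 3:q, 6:p, 8:p, 9:q, 10:p, 12:q, 13:q edges: (0,2,x); (2,0,y); (2,9,x); (3,0,x); (3,10,y); (6,3,x); (6,3,y); (6,9,x); (8,0,y); (8,9,x); (9,2,y); (9,13,y); (13,0,y); (13,3,x); (13,3,y)
final:
nodes: 0:p, 2:q, 3:q, 6:p, 8:p, 9:q, 10:p, 12:q, 13:q
edges: (0,2,x); (2,0,y); (2,9,x); (3,0,x); (3,10,y); (6,3,x); (6,3,y); (6,9,x); (8,0,y); (8,9,x); (9,2,y); (9,13,y); (13,0,y); (13,3,x); (13,3,y)


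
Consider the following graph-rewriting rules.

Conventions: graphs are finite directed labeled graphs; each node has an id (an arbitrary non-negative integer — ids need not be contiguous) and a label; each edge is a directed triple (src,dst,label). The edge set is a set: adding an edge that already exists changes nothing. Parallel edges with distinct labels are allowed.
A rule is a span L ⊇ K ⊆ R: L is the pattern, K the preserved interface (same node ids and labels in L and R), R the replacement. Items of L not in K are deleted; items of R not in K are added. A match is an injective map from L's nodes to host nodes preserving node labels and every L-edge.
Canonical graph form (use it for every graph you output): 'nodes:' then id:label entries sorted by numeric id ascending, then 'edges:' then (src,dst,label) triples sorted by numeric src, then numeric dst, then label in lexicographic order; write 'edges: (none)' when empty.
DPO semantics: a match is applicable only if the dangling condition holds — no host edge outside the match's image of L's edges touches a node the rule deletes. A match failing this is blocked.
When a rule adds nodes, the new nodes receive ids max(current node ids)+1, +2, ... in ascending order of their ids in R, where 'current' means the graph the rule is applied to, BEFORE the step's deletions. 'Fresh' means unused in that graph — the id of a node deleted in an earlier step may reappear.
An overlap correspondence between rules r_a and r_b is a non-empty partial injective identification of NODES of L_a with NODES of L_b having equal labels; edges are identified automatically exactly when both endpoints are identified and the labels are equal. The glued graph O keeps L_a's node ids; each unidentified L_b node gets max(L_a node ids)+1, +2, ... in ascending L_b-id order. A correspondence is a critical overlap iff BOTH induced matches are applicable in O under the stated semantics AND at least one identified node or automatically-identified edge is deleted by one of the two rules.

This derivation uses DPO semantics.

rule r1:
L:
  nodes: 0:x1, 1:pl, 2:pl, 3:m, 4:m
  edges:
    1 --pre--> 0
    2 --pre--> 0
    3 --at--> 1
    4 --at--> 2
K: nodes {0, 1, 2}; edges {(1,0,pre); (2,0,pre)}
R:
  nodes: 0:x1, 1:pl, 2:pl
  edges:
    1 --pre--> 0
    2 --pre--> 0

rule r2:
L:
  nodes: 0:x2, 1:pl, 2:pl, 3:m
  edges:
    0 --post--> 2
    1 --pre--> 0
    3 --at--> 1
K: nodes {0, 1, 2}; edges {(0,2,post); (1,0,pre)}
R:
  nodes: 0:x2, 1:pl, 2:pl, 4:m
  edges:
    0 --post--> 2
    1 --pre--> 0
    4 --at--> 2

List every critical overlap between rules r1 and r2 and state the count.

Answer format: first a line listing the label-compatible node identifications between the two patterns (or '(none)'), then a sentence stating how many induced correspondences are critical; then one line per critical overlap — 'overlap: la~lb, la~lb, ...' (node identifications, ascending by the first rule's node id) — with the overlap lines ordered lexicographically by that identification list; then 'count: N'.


label-compatible node identifications between L(r1) and L(r2): 1~1, 1~2, 2~1, 2~2, 3~3, 4~3
4 of the induced correspondences are critical overlaps of r1 and r2.
overlap: 1~1, 2~2, 3~3
overlap: 1~1, 3~3
overlap: 1~2, 2~1, 4~3
overlap: 2~1, 4~3
count: 4


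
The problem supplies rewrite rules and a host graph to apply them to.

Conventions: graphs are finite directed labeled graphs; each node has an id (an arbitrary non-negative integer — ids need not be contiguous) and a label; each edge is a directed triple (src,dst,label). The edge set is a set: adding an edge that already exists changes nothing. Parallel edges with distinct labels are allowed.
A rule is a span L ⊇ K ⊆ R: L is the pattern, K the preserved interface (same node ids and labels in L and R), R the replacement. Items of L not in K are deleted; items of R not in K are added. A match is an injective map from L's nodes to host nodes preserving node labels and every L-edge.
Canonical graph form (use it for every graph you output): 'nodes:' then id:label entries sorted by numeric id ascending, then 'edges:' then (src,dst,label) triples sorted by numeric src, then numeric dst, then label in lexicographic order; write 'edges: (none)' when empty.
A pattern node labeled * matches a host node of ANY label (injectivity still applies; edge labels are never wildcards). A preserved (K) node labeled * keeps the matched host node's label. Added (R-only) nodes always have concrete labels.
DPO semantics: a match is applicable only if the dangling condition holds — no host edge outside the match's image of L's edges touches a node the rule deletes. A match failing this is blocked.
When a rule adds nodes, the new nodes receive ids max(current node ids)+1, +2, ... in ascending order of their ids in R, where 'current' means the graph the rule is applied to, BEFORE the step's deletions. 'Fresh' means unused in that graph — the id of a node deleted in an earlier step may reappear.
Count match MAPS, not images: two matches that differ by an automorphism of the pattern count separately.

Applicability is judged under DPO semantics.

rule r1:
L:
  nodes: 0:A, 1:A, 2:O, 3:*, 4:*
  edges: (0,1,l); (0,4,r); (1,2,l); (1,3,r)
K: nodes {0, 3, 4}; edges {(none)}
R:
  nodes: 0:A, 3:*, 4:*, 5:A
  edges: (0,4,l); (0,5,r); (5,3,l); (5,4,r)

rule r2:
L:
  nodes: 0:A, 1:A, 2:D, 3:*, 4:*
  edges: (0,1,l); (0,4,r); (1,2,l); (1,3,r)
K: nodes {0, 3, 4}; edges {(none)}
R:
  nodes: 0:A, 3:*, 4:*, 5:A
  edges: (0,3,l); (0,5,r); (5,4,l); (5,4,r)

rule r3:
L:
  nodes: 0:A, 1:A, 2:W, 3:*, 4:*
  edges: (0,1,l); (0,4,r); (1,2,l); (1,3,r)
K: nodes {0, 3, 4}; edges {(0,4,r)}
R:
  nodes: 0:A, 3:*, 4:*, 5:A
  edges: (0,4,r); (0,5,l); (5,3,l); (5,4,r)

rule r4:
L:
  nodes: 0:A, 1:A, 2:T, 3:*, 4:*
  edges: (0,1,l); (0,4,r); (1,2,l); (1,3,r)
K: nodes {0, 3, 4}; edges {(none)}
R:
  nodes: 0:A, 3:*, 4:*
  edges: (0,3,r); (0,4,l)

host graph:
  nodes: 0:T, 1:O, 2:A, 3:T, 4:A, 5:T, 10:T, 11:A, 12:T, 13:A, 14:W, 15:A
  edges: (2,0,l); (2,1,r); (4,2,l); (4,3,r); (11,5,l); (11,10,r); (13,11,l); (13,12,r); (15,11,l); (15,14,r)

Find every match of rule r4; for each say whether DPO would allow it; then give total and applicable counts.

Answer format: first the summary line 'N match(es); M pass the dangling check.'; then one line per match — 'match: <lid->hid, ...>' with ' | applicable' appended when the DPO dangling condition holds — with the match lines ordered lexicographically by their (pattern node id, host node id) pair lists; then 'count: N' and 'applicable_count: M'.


3 match(es); 1 pass the dangling check.
match: 0->4, 1->2, 2->0, 3->1, 4->3 | applicable
match: 0->13, 1->11, 2->5, 3->10, 4->12
match: 0->15, 1->11, 2->5, 3->10, 4->14
count: 3
applicable_count: 1


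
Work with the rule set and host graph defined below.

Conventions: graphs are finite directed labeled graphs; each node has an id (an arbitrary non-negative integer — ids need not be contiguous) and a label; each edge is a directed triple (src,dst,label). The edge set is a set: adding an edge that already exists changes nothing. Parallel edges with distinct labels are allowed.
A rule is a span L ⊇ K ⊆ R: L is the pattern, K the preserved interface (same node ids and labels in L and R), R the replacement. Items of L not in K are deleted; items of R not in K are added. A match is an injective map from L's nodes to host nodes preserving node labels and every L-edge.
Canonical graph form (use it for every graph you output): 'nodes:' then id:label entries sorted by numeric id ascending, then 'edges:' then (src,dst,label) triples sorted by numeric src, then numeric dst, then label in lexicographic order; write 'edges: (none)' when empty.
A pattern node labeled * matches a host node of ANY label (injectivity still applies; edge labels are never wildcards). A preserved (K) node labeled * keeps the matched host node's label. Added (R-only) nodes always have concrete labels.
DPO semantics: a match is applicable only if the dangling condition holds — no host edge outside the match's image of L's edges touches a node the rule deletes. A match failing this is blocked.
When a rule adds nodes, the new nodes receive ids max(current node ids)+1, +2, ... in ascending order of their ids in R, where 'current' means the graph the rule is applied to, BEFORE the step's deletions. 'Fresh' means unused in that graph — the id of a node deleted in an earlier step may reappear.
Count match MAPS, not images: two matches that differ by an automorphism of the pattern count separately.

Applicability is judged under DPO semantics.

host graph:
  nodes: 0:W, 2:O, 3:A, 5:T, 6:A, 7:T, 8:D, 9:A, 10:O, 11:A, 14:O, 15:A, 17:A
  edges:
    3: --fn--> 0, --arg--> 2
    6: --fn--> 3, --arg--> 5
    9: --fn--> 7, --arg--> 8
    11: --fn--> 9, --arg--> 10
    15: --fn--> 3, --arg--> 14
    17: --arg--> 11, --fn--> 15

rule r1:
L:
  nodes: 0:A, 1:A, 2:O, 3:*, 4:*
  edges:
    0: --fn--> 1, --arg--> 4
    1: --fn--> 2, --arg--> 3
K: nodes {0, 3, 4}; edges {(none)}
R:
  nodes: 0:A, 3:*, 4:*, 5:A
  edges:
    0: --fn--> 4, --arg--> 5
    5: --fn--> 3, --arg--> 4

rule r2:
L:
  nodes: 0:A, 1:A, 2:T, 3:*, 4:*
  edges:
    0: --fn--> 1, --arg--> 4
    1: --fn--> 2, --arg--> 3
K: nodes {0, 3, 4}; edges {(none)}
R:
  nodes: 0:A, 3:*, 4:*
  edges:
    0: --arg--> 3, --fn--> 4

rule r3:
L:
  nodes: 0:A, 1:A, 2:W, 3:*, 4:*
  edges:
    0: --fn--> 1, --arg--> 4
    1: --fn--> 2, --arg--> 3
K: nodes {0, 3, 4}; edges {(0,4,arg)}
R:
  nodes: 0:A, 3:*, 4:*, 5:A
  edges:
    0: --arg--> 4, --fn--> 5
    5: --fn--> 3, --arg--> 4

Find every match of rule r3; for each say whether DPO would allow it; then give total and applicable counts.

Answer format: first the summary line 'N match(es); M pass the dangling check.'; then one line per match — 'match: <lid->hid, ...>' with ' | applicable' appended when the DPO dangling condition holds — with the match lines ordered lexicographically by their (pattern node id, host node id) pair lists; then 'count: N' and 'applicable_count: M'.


2 match(es); 0 pass the dangling check.
match: 0->6, 1->3, 2->0, 3->2, 4->5
match: 0->15, 1->3, 2->0, 3->2, 4->14
count: 2
applicable_count: 0


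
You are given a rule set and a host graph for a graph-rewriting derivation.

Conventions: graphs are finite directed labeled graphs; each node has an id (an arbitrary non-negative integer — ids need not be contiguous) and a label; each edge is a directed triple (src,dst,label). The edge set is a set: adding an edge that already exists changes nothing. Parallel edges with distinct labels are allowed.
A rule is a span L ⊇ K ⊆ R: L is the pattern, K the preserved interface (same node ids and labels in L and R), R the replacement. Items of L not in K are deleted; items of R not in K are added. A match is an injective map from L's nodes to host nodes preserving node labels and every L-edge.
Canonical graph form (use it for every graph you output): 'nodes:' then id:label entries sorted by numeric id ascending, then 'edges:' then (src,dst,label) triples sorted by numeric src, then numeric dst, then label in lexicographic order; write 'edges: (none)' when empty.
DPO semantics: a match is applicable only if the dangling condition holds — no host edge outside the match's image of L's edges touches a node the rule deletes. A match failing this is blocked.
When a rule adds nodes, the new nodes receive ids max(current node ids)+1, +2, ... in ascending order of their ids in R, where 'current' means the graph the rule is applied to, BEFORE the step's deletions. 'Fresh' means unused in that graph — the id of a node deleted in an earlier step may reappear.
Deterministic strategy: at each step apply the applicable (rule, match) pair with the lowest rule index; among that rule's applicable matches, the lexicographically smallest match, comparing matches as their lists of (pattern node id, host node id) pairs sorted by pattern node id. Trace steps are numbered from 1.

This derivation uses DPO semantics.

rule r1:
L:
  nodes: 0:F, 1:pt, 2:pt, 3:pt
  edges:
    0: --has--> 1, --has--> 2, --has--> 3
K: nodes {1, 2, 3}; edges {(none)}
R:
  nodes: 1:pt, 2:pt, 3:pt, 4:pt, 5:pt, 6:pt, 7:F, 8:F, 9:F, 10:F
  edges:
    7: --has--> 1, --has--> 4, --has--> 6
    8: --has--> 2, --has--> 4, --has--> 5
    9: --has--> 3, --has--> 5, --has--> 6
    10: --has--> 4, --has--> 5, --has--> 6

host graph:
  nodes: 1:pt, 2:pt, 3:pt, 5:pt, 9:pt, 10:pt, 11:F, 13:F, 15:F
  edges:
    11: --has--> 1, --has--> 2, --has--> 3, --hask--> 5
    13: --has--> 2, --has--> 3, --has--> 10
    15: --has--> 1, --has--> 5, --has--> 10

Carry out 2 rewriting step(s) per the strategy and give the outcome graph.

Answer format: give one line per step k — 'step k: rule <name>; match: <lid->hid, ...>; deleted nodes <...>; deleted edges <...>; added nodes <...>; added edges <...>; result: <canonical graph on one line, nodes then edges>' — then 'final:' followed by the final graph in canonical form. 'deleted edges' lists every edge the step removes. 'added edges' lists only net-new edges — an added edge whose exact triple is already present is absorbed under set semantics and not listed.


step 1: rule r1; match: 0->13, 1->2, 2->3, 3->10; deleted nodes 13; deleted edges (13,2,has); (13,3,has); (13,10,has); added nodes 16, 17, 18, 19, 20, 21, 22; added edges (19,2,has); (19,16,has); (19,18,has); (20,3,has); (20,16,has); (20,17,has); (21,10,has); (21,17,has); (21,18,has); (22,16,has); (22,17,has); (22,18,has); result: nodes: 1:pt, 2:pt, 3:pt, 5:pt, 9:pt, 10:pt, 11:F, 15:F, 16:pt, 17:pt, 18:pt, 19:F, 20:F, 21:F, 22:F edges: (11,1,has); (11,2,has); (11,3,has); (11,5,hask); (15,1,has); (15,5,has); (15,10,has); (19,2,has); (19,16,has); (19,18,has); (20,3,has); (20,16,has); (20,17,has); (21,10,has); (21,17,has); (21,18,has); (22,16,has); (22,17,has); (22,18,has)
step 2: rule r1; match: 0->15, 1->1, 2->5, 3->10; deleted nodes 15; deleted edges (15,1,has); (15,5,has); (15,10,has); added nodes 23, 24, 25, 26, 27, 28, 29; added edges (26,1,has); (26,23,has); (26,25,has); (27,5,has); (27,23,has); (27,24,has); (28,10,has); (28,24,has); (28,25,has); (29,23,has); (29,24,has); (29,25,has); result: nodes: 1:pt, 2:pt, 3:pt, 5:pt, 9:pt, 10:pt, 11:F, 16:pt, 17:pt, 18:pt, 19:F, 20:F, 21:F, 22:F, 23:pt, 24:pt, 25:pt, 26:F, 27:F, 28:F, 29:F edges: (11,1,has); (11,2,has); (11,3,has); (11,5,hask); (19,2,has); (19,16,has); (19,18,has); (20,3,has); (20,16,has); (20,17,has); (21,10,has); (21,17,has); (21,18,has); (22,16,has); (22,17,has); (22,18,has); (26,1,has); (26,23,has); (26,25,has); (27,5,has); (27,23,has); (27,24,has); (28,10,has); (28,24,has); (28,25,has); (29,23,has); (29,24,has); (29,25,has)
final:
nodes: 1:pt, 2:pt, 3:pt, 5:pt, 9:pt, 10:pt, 11:F, 16:pt, 17:pt, 18:pt, 19:F, 20:F, 21:F, 22:F, 23:pt, 24:pt, 25:pt, 26:F, 27:F, 28:F, 29:F
edges: (11,1,has); (11,2,has); (11,3,has); (11,5,hask); (19,2,has); (19,16,has); (19,18,has); (20,3,has); (20,16,has); (20,17,has); (21,10,has); (21,17,has); (21,18,has); (22,16,has); (22,17,has); (22,18,has); (26,1,has); (26,23,has); (26,25,has); (27,5,has); (27,23,has); (27,24,has); (28,10,has); (28,24,has); (28,25,has); (29,23,has); (29,24,has); (29,25,has)


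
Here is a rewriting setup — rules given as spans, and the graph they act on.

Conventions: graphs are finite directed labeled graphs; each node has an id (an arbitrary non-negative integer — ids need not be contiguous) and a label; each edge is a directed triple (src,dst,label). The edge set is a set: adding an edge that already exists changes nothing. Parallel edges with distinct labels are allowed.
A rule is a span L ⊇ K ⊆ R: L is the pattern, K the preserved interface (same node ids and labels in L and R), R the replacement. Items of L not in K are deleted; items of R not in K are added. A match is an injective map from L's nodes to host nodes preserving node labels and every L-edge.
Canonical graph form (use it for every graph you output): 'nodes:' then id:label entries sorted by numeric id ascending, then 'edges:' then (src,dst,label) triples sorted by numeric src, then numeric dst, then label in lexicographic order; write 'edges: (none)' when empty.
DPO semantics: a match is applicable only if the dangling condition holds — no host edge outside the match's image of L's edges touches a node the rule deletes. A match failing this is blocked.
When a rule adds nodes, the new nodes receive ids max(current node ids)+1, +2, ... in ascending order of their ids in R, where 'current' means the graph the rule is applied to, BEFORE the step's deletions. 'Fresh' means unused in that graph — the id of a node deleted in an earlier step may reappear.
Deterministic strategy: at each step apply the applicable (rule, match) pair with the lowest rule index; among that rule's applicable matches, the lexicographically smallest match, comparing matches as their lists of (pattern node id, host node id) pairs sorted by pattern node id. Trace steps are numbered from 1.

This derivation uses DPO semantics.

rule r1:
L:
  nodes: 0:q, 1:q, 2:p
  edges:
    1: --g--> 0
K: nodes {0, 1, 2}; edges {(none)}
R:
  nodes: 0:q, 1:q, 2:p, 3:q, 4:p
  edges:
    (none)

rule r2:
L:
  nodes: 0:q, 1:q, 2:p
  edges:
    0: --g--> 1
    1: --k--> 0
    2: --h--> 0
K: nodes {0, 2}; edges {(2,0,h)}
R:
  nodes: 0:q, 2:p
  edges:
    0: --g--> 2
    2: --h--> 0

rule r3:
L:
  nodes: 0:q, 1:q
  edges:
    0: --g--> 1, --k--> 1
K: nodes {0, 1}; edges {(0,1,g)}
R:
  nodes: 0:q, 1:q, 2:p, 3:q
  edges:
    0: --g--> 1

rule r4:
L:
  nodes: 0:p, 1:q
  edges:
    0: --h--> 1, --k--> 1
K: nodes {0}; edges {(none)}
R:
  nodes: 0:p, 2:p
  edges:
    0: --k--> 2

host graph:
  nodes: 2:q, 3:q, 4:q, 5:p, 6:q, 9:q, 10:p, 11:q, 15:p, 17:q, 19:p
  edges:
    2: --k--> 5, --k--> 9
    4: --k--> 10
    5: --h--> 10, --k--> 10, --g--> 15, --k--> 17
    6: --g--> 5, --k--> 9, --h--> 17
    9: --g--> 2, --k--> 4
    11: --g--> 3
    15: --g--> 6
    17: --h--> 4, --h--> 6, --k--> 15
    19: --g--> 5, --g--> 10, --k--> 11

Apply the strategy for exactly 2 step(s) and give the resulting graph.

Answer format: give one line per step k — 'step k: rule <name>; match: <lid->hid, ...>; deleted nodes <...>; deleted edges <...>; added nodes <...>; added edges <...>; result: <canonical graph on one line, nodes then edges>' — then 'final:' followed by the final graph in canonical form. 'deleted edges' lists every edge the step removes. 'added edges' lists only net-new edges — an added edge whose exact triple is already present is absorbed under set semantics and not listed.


step 1: rule r1; match: 0->2, 1->9, 2->5; deleted nodes (none); deleted edges (9,2,g); added nodes 20, 21; added edges (none); result: nodes: 2:q, 3:q, 4:q, 5:p, 6:q, 9:q, 10:p, 11:q, 15:p, 17:q, 19:p, 20:q, 21:p edges: (2,5,k); (2,9,k); (4,10,k); (5,10,h); (5,10,k); (5,15,g); (5,17,k); (6,5,g); (6,9,k); (6,17,h); (9,4,k); (11,3,g); (15,6,g); (17,4,h); (17,6,h); (17,15,k); (19,5,g); (19,10,g); (19,11,k)
step 2: rule r1; match: 0->3, 1->11, 2->5; deleted nodes (none); deleted edges (11,3,g); added nodes 22, 23; added edges (none); result: nodes: 2:q, 3:q, 4:q, 5:p, 6:q, 9:q, 10:p, 11:q, 15:p, 17:q, 19:p, 20:q, 21:p, 22:q, 23:p edges: (2,5,k); (2,9,k); (4,10,k); (5,10,h); (5,10,k); (5,15,g); (5,17,k); (6,5,g); (6,9,k); (6,17,h); (9,4,k); (15,6,g); (17,4,h); (17,6,h); (17,15,k); (19,5,g); (19,10,g); (19,11,k)
final:
nodes: 2:q, 3:q, 4:q, 5:p, 6:q, 9:q, 10:p, 11:q, 15:p, 17:q, 19:p, 20:q, 21:p, 22:q, 23:p
edges: (2,5,k); (2,9,k); (4,10,k); (5,10,h); (5,10,k); (5,15,g); (5,17,k); (6,5,g); (6,9,k); (6,17,h); (9,4,k); (15,6,g); (17,4,h); (17,6,h); (17,15,k); (19,5,g); (19,10,g); (19,11,k)


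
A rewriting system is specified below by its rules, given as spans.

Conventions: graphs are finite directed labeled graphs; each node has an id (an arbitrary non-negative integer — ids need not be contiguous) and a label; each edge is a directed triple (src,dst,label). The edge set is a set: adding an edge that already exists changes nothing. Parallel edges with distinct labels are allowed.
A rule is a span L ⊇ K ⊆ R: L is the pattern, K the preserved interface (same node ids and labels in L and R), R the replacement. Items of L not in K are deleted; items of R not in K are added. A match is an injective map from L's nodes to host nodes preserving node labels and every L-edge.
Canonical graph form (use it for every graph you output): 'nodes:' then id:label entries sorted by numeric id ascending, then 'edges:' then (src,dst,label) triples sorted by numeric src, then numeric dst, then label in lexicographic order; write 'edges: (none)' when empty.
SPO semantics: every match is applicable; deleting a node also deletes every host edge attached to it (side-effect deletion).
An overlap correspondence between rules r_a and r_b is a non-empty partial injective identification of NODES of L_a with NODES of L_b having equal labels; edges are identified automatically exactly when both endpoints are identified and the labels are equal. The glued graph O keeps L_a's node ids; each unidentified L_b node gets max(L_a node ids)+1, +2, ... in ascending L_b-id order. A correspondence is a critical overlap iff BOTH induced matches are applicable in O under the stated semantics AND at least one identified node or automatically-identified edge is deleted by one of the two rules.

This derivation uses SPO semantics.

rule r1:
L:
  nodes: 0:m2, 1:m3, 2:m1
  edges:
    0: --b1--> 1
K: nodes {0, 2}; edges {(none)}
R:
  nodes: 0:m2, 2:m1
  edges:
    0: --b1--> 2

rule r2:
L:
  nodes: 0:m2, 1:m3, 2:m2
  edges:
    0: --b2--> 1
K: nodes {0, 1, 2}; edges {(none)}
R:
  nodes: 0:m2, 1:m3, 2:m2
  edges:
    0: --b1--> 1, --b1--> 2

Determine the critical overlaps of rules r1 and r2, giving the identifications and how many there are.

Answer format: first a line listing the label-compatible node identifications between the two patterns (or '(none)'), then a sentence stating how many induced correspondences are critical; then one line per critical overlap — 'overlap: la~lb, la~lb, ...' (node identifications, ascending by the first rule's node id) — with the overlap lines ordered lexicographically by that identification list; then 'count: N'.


label-compatible node identifications between L(r1) and L(r2): 0~0, 0~2, 1~1
3 of the induced correspondences are critical overlaps of r1 and r2.
overlap: 0~0, 1~1
overlap: 0~2, 1~1
overlap: 1~1
count: 3


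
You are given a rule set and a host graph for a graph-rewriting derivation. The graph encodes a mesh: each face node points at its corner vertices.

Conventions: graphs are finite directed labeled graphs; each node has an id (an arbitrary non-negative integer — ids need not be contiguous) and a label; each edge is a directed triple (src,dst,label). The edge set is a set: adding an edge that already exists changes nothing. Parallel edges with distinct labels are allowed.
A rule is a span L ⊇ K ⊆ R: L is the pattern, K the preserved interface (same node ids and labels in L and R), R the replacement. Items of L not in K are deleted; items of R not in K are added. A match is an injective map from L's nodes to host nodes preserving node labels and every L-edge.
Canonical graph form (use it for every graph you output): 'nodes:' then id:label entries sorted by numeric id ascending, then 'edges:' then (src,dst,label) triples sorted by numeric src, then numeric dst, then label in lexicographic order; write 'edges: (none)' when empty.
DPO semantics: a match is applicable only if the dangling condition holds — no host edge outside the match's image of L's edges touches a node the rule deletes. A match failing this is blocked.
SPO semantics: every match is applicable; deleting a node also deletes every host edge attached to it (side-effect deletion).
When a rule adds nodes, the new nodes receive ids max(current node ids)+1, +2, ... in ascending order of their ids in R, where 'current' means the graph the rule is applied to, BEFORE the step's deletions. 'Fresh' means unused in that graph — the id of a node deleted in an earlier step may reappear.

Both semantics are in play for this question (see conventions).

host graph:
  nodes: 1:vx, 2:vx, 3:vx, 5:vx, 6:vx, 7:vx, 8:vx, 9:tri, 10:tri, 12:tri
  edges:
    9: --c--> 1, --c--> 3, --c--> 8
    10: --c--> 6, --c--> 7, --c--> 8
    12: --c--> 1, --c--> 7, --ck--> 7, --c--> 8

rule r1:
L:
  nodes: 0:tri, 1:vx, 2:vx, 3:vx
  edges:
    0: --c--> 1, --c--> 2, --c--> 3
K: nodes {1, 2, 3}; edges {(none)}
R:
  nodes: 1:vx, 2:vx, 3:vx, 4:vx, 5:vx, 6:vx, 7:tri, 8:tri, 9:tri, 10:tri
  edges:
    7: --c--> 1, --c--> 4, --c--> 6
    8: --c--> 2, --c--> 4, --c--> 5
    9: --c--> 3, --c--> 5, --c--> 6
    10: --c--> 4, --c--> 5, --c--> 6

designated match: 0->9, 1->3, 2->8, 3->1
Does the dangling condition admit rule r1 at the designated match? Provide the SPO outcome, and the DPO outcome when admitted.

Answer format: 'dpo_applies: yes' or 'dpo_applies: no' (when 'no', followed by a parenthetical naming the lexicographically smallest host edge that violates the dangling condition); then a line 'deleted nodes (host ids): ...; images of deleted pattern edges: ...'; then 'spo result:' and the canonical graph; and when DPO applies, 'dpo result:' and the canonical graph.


dpo_applies: yes
deleted nodes (host ids): 9; images of deleted pattern edges: (9,1,c); (9,3,c); (9,8,c)
spo result:
nodes: 1:vx, 2:vx, 3:vx, 5:vx, 6:vx, 7:vx, 8:vx, 10:tri, 12:tri, 13:vx, 14:vx, 15:vx, 16:tri, 17:tri, 18:tri, 19:tri
edges: (10,6,c); (10,7,c); (10,8,c); (12,1,c); (12,7,c); (12,7,ck); (12,8,c); (16,3,c); (16,13,c); (16,15,c); (17,8,c); (17,13,c); (17,14,c); (18,1,c); (18,14,c); (18,15,c); (19,13,c); (19,14,c); (19,15,c)
dpo result:
nodes: 1:vx, 2:vx, 3:vx, 5:vx, 6:vx, 7:vx, 8:vx, 10:tri, 12:tri, 13:vx, 14:vx, 15:vx, 16:tri, 17:tri, 18:tri, 19:tri
edges: (10,6,c); (10,7,c); (10,8,c); (12,1,c); (12,7,c); (12,7,ck); (12,8,c); (16,3,c); (16,13,c); (16,15,c); (17,8,c); (17,13,c); (17,14,c); (18,1,c); (18,14,c); (18,15,c); (19,13,c); (19,14,c); (19,15,c)
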